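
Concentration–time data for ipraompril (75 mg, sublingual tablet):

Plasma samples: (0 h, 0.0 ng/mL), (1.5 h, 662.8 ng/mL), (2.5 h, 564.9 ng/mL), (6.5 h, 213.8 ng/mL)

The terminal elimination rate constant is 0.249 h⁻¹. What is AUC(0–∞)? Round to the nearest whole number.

AUC = 3527 ng/mL·h

Trapezoidal AUC_0→6.5:
  [0→1.5]: (0.0+662.8)/2 × 1.5 = 497.1
  [1.5→2.5]: (662.8+564.9)/2 × 1 = 613.85
  [2.5→6.5]: (564.9+213.8)/2 × 4 = 1557.4
  Sum = 2668.35 ng/mL·h
Extrapolated tail: C_last / k_e = 213.8 / 0.249 = 858.635
AUC_0→∞ = 2668.35 + 858.635 = 3526.985 ng/mL·h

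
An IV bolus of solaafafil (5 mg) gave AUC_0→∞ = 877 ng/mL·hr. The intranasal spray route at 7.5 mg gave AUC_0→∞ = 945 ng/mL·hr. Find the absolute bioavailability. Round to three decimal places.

F = 0.718

F = (AUC_ev / D_ev) / (AUC_iv / D_iv)
  = (945/7.5) / (877/5)
  = 126 / 175.4 = 0.7184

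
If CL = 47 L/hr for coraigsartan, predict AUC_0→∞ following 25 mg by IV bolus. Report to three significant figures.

AUC_0→∞ = Dose_iv / CL
        = 25 / 47 = 0.531915 mg/L·hr

AUC = 0.532 mg/L·hr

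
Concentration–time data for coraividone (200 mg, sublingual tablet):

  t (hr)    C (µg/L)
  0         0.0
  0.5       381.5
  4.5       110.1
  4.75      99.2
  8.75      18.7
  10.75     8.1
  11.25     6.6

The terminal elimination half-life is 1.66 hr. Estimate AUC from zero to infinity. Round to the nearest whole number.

Trapezoidal AUC_0→11.25:
  [0→0.5]: (0.0+381.5)/2 × 0.5 = 95.375
  [0.5→4.5]: (381.5+110.1)/2 × 4 = 983.2
  [4.5→4.75]: (110.1+99.2)/2 × 0.25 = 26.1625
  [4.75→8.75]: (99.2+18.7)/2 × 4 = 235.8
  [8.75→10.75]: (18.7+8.1)/2 × 2 = 26.8
  [10.75→11.25]: (8.1+6.6)/2 × 0.5 = 3.675
  Sum = 1371.0125 µg/L·hr
k_e = ln2 / t½ = 0.693147 / 1.66 = 0.4176 hr^-1
Extrapolated tail: C_last / k_e = 6.6 / 0.4176 = 15.805
AUC_0→∞ = 1371.0125 + 15.805 = 1386.8175 µg/L·hr

AUC = 1387 µg/L·hr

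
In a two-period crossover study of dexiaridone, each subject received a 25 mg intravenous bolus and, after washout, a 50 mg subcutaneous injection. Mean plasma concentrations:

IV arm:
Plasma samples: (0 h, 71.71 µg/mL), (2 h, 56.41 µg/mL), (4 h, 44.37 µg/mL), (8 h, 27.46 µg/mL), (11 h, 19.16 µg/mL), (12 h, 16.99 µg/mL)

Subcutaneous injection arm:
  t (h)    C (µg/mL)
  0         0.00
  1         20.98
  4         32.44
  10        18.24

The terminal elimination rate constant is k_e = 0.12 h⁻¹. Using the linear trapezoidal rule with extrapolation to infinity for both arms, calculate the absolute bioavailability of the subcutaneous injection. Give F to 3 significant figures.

F = 0.328

Trapezoidal AUC_0→12 (IV):
  [0→2]: (71.71+56.41)/2 × 2 = 128.12
  [2→4]: (56.41+44.37)/2 × 2 = 100.78
  [4→8]: (44.37+27.46)/2 × 4 = 143.66
  [8→11]: (27.46+19.16)/2 × 3 = 69.93
  [11→12]: (19.16+16.99)/2 × 1 = 18.075
  Sum = 460.565 µg/mL·h
IV tail: 16.99/0.12 = 141.583; AUC_iv,0→∞ = 460.565 + 141.583 = 602.148 µg/mL·h
Trapezoidal AUC_0→10 (subcutaneous injection):
  [0→1]: (0.00+20.98)/2 × 1 = 10.49
  [1→4]: (20.98+32.44)/2 × 3 = 80.13
  [4→10]: (32.44+18.24)/2 × 6 = 152.04
  Sum = 242.66 µg/mL·h
subcutaneous injection tail: 18.24/0.12 = 152.000; AUC_ev,0→∞ = 242.66 + 152.000 = 394.66 µg/mL·h
F = (AUC_ev/D_ev)/(AUC_iv/D_iv) = (394.66/50)/(602.148/25) = 7.8932/24.08592 = 0.3277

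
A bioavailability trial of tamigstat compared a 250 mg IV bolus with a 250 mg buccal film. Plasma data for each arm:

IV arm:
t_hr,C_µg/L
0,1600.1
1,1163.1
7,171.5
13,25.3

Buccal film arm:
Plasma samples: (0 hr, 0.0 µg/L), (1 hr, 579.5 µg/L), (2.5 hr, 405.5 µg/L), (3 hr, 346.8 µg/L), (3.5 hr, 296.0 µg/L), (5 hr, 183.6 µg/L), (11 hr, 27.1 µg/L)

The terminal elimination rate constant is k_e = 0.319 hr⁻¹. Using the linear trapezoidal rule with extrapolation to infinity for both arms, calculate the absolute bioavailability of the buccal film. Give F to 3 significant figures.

Trapezoidal AUC_0→13 (IV):
  [0→1]: (1600.1+1163.1)/2 × 1 = 1381.6
  [1→7]: (1163.1+171.5)/2 × 6 = 4003.8
  [7→13]: (171.5+25.3)/2 × 6 = 590.4
  Sum = 5975.8 µg/L·hr
IV tail: 25.3/0.319 = 79.310; AUC_iv,0→∞ = 5975.8 + 79.310 = 6055.11 µg/L·hr
Trapezoidal AUC_0→11 (buccal film):
  [0→1]: (0.0+579.5)/2 × 1 = 289.75
  [1→2.5]: (579.5+405.5)/2 × 1.5 = 738.75
  [2.5→3]: (405.5+346.8)/2 × 0.5 = 188.075
  [3→3.5]: (346.8+296.0)/2 × 0.5 = 160.7
  [3.5→5]: (296.0+183.6)/2 × 1.5 = 359.7
  [5→11]: (183.6+27.1)/2 × 6 = 632.1
  Sum = 2369.075 µg/L·hr
buccal film tail: 27.1/0.319 = 84.953; AUC_ev,0→∞ = 2369.075 + 84.953 = 2454.028 µg/L·hr
F = (AUC_ev/D_ev)/(AUC_iv/D_iv) = (2454.028/250)/(6055.11/250) = 9.816112/24.22044 = 0.4053

F = 0.405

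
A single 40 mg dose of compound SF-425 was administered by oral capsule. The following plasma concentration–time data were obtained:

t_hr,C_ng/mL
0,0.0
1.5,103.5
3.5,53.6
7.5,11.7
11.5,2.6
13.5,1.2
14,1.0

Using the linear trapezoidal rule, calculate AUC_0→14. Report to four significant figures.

AUC = 398.3 ng/mL·hr

Trapezoidal AUC_0→14:
  [0→1.5]: (0.0+103.5)/2 × 1.5 = 77.625
  [1.5→3.5]: (103.5+53.6)/2 × 2 = 157.1
  [3.5→7.5]: (53.6+11.7)/2 × 4 = 130.6
  [7.5→11.5]: (11.7+2.6)/2 × 4 = 28.6
  [11.5→13.5]: (2.6+1.2)/2 × 2 = 3.8
  [13.5→14]: (1.2+1.0)/2 × 0.5 = 0.55
  Sum = 398.275 ng/mL·hr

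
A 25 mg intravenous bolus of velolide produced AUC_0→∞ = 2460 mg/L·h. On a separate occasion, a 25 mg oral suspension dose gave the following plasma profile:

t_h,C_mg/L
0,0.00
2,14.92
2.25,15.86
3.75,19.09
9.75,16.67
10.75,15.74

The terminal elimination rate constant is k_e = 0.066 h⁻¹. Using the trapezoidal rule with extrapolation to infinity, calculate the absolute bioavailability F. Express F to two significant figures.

F = 0.17

Trapezoidal AUC_0→10.75 (oral suspension):
  [0→2]: (0.00+14.92)/2 × 2 = 14.92
  [2→2.25]: (14.92+15.86)/2 × 0.25 = 3.8475
  [2.25→3.75]: (15.86+19.09)/2 × 1.5 = 26.2125
  [3.75→9.75]: (19.09+16.67)/2 × 6 = 107.28
  [9.75→10.75]: (16.67+15.74)/2 × 1 = 16.205
  Sum = 168.465 mg/L·h
Tail: C_last/k_e = 15.74/0.066 = 238.485
AUC_0→∞ (oral suspension) = 168.465 + 238.485 = 406.95 mg/L·h
F = (AUC_ev/D_ev)/(AUC_iv/D_iv) = (406.95/25)/(2460/25) = 16.278/98.4 = 0.1654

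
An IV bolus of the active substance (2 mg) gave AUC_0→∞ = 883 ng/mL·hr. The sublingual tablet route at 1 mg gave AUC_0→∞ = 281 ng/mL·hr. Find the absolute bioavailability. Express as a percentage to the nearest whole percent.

F = (AUC_ev / D_ev) / (AUC_iv / D_iv)
  = (281/1) / (883/2)
  = 281 / 441.5 = 0.6365
  = 63.65%

F = 64%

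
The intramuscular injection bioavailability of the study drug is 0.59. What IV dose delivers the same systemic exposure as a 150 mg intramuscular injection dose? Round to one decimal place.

D_iv = 88.5 mg

Systemic exposure from an extravascular dose = F × D_ev, so the equivalent IV dose is F × D_ev.
D_iv = F × D_ev = 0.59 × 150 = 88.5 mg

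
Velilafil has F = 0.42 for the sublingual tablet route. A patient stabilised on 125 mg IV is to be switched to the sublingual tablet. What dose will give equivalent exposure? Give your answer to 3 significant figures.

For equal systemic exposure: F × D_ev = D_iv
D_ev = D_iv / F = 125 / 0.42 = 297.619 mg

D_sublingual = 298 mg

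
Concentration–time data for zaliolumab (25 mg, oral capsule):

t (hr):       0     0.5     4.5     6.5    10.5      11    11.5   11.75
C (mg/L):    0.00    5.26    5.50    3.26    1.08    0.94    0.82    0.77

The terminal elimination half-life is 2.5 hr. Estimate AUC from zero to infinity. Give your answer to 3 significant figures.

Trapezoidal AUC_0→11.75:
  [0→0.5]: (0.00+5.26)/2 × 0.5 = 1.315
  [0.5→4.5]: (5.26+5.50)/2 × 4 = 21.52
  [4.5→6.5]: (5.50+3.26)/2 × 2 = 8.76
  [6.5→10.5]: (3.26+1.08)/2 × 4 = 8.68
  [10.5→11]: (1.08+0.94)/2 × 0.5 = 0.505
  [11→11.5]: (0.94+0.82)/2 × 0.5 = 0.44
  [11.5→11.75]: (0.82+0.77)/2 × 0.25 = 0.19875
  Sum = 41.41875 mg/L·hr
k_e = ln2 / t½ = 0.693147 / 2.5 = 0.2773 hr^-1
Extrapolated tail: C_last / k_e = 0.77 / 0.2773 = 2.777
AUC_0→∞ = 41.41875 + 2.777 = 44.19575 mg/L·hr

AUC = 44.2 mg/L·hr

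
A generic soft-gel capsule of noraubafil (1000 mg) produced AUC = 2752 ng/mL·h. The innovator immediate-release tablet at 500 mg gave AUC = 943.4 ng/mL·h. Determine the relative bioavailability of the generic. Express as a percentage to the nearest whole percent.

F_rel = 146%

F_rel = (AUC_test/D_test) / (AUC_ref/D_ref)
      = (2752/1000) / (943.4/500)
      = 2.752 / 1.8868 = 1.4586 = 145.86%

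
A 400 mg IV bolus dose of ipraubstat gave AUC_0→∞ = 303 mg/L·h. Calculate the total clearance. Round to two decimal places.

CL = 1.32 L/h

CL = Dose_iv / AUC_0→∞
   = 400 / 303 = 1.32013 L/h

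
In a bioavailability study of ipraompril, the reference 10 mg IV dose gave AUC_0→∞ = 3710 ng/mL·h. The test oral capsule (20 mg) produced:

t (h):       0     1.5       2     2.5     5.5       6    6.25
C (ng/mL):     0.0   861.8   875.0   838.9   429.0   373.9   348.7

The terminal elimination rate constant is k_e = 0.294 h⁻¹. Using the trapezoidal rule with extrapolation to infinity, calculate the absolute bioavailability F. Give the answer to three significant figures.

F = 0.659

Trapezoidal AUC_0→6.25 (oral capsule):
  [0→1.5]: (0.0+861.8)/2 × 1.5 = 646.35
  [1.5→2]: (861.8+875.0)/2 × 0.5 = 434.2
  [2→2.5]: (875.0+838.9)/2 × 0.5 = 428.475
  [2.5→5.5]: (838.9+429.0)/2 × 3 = 1901.85
  [5.5→6]: (429.0+373.9)/2 × 0.5 = 200.725
  [6→6.25]: (373.9+348.7)/2 × 0.25 = 90.325
  Sum = 3701.925 ng/mL·h
Tail: C_last/k_e = 348.7/0.294 = 1186.054
AUC_0→∞ (oral capsule) = 3701.925 + 1186.054 = 4887.979 ng/mL·h
F = (AUC_ev/D_ev)/(AUC_iv/D_iv) = (4887.979/20)/(3710/10) = 244.39895/371 = 0.6588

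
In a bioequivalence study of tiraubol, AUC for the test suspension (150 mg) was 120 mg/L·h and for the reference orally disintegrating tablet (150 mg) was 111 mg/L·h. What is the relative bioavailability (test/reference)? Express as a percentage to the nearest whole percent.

F_rel = (AUC_test/D_test) / (AUC_ref/D_ref)
      = (120/150) / (111/150)
      = 0.8 / 0.74 = 1.0811 = 108.11%

F_rel = 108%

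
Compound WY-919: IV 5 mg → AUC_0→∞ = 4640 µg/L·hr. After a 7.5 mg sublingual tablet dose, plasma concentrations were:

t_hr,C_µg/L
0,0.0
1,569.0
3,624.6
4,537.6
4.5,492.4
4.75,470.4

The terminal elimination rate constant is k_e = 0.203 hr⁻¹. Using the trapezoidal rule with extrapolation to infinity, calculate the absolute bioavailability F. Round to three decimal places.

F = 0.683

Trapezoidal AUC_0→4.75 (sublingual tablet):
  [0→1]: (0.0+569.0)/2 × 1 = 284.5
  [1→3]: (569.0+624.6)/2 × 2 = 1193.6
  [3→4]: (624.6+537.6)/2 × 1 = 581.1
  [4→4.5]: (537.6+492.4)/2 × 0.5 = 257.5
  [4.5→4.75]: (492.4+470.4)/2 × 0.25 = 120.35
  Sum = 2437.05 µg/L·hr
Tail: C_last/k_e = 470.4/0.203 = 2317.241
AUC_0→∞ (sublingual tablet) = 2437.05 + 2317.241 = 4754.291 µg/L·hr
F = (AUC_ev/D_ev)/(AUC_iv/D_iv) = (4754.291/7.5)/(4640/5) = 633.905/928 = 0.6831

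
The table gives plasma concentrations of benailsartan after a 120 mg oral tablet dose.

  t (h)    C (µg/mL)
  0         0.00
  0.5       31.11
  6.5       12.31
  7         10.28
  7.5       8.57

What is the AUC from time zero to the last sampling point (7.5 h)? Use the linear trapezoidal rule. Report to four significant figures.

AUC = 148.4 µg/mL·h

Trapezoidal AUC_0→7.5:
  [0→0.5]: (0.00+31.11)/2 × 0.5 = 7.7775
  [0.5→6.5]: (31.11+12.31)/2 × 6 = 130.26
  [6.5→7]: (12.31+10.28)/2 × 0.5 = 5.6475
  [7→7.5]: (10.28+8.57)/2 × 0.5 = 4.7125
  Sum = 148.3975 µg/mL·h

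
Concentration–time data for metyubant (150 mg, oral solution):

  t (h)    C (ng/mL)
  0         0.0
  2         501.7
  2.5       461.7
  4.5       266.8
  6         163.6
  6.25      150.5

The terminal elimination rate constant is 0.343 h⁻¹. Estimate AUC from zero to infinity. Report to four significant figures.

Trapezoidal AUC_0→6.25:
  [0→2]: (0.0+501.7)/2 × 2 = 501.7
  [2→2.5]: (501.7+461.7)/2 × 0.5 = 240.85
  [2.5→4.5]: (461.7+266.8)/2 × 2 = 728.5
  [4.5→6]: (266.8+163.6)/2 × 1.5 = 322.8
  [6→6.25]: (163.6+150.5)/2 × 0.25 = 39.2625
  Sum = 1833.1125 ng/mL·h
Extrapolated tail: C_last / k_e = 150.5 / 0.343 = 438.776
AUC_0→∞ = 1833.1125 + 438.776 = 2271.8885 ng/mL·h

AUC = 2272 ng/mL·h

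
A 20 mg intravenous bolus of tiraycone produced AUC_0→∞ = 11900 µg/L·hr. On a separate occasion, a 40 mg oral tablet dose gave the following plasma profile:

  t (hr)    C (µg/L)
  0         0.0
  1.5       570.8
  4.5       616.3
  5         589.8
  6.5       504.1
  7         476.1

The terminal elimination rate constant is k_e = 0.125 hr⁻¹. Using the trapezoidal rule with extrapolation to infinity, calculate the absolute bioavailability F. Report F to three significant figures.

F = 0.310

Trapezoidal AUC_0→7 (oral tablet):
  [0→1.5]: (0.0+570.8)/2 × 1.5 = 428.1
  [1.5→4.5]: (570.8+616.3)/2 × 3 = 1780.65
  [4.5→5]: (616.3+589.8)/2 × 0.5 = 301.525
  [5→6.5]: (589.8+504.1)/2 × 1.5 = 820.425
  [6.5→7]: (504.1+476.1)/2 × 0.5 = 245.05
  Sum = 3575.75 µg/L·hr
Tail: C_last/k_e = 476.1/0.125 = 3808.800
AUC_0→∞ (oral tablet) = 3575.75 + 3808.800 = 7384.55 µg/L·hr
F = (AUC_ev/D_ev)/(AUC_iv/D_iv) = (7384.55/40)/(11900/20) = 184.61375/595 = 0.3103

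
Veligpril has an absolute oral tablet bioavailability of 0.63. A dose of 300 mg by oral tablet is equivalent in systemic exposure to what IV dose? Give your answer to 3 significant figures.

Systemic exposure from an extravascular dose = F × D_ev, so the equivalent IV dose is F × D_ev.
D_iv = F × D_ev = 0.63 × 300 = 189 mg

D_iv = 189 mg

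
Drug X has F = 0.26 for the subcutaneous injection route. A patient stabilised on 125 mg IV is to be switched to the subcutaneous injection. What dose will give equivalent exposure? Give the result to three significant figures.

D_subcutaneous = 481 mg

For equal systemic exposure: F × D_ev = D_iv
D_ev = D_iv / F = 125 / 0.26 = 480.769 mg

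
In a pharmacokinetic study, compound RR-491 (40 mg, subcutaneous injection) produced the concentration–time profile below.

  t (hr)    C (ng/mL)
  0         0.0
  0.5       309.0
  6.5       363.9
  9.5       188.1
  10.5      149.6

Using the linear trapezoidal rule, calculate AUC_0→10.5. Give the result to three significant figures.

Trapezoidal AUC_0→10.5:
  [0→0.5]: (0.0+309.0)/2 × 0.5 = 77.25
  [0.5→6.5]: (309.0+363.9)/2 × 6 = 2018.7
  [6.5→9.5]: (363.9+188.1)/2 × 3 = 828.0
  [9.5→10.5]: (188.1+149.6)/2 × 1 = 168.85
  Sum = 3092.8 ng/mL·hr

AUC = 3090 ng/mL·hr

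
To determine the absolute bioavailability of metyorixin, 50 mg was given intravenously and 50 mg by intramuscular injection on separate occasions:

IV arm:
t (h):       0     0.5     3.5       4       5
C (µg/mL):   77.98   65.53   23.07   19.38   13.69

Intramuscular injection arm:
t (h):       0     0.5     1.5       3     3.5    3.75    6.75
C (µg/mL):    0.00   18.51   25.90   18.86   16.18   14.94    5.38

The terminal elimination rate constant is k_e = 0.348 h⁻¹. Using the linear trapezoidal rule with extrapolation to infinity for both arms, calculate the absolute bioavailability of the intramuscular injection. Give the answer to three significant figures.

Trapezoidal AUC_0→5 (IV):
  [0→0.5]: (77.98+65.53)/2 × 0.5 = 35.8775
  [0.5→3.5]: (65.53+23.07)/2 × 3 = 132.9
  [3.5→4]: (23.07+19.38)/2 × 0.5 = 10.6125
  [4→5]: (19.38+13.69)/2 × 1 = 16.535
  Sum = 195.925 µg/mL·h
IV tail: 13.69/0.348 = 39.339; AUC_iv,0→∞ = 195.925 + 39.339 = 235.264 µg/mL·h
Trapezoidal AUC_0→6.75 (intramuscular injection):
  [0→0.5]: (0.00+18.51)/2 × 0.5 = 4.6275
  [0.5→1.5]: (18.51+25.90)/2 × 1 = 22.205
  [1.5→3]: (25.90+18.86)/2 × 1.5 = 33.57
  [3→3.5]: (18.86+16.18)/2 × 0.5 = 8.76
  [3.5→3.75]: (16.18+14.94)/2 × 0.25 = 3.89
  [3.75→6.75]: (14.94+5.38)/2 × 3 = 30.48
  Sum = 103.5325 µg/mL·h
intramuscular injection tail: 5.38/0.348 = 15.460; AUC_ev,0→∞ = 103.5325 + 15.460 = 118.9925 µg/mL·h
F = (AUC_ev/D_ev)/(AUC_iv/D_iv) = (118.9925/50)/(235.264/50) = 2.37985/4.70528 = 0.5058

F = 0.506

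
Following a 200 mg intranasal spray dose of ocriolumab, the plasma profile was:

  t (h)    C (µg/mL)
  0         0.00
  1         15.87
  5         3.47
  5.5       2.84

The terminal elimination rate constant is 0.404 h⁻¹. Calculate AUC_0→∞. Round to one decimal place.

AUC = 55.2 µg/mL·h

Trapezoidal AUC_0→5.5:
  [0→1]: (0.00+15.87)/2 × 1 = 7.935
  [1→5]: (15.87+3.47)/2 × 4 = 38.68
  [5→5.5]: (3.47+2.84)/2 × 0.5 = 1.5775
  Sum = 48.1925 µg/mL·h
Extrapolated tail: C_last / k_e = 2.84 / 0.404 = 7.030
AUC_0→∞ = 48.1925 + 7.030 = 55.2225 µg/mL·h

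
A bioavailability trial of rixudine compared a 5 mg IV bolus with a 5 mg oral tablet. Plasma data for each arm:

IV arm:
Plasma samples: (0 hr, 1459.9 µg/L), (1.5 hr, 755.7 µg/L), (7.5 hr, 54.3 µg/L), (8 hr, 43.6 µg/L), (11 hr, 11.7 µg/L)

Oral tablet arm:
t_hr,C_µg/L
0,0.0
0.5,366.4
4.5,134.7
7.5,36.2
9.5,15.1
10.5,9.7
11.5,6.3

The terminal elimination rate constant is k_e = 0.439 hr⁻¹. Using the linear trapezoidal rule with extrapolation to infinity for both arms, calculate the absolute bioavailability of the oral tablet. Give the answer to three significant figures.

Trapezoidal AUC_0→11 (IV):
  [0→1.5]: (1459.9+755.7)/2 × 1.5 = 1661.7
  [1.5→7.5]: (755.7+54.3)/2 × 6 = 2430.0
  [7.5→8]: (54.3+43.6)/2 × 0.5 = 24.475
  [8→11]: (43.6+11.7)/2 × 3 = 82.95
  Sum = 4199.125 µg/L·hr
IV tail: 11.7/0.439 = 26.651; AUC_iv,0→∞ = 4199.125 + 26.651 = 4225.776 µg/L·hr
Trapezoidal AUC_0→11.5 (oral tablet):
  [0→0.5]: (0.0+366.4)/2 × 0.5 = 91.6
  [0.5→4.5]: (366.4+134.7)/2 × 4 = 1002.2
  [4.5→7.5]: (134.7+36.2)/2 × 3 = 256.35
  [7.5→9.5]: (36.2+15.1)/2 × 2 = 51.3
  [9.5→10.5]: (15.1+9.7)/2 × 1 = 12.4
  [10.5→11.5]: (9.7+6.3)/2 × 1 = 8.0
  Sum = 1421.85 µg/L·hr
oral tablet tail: 6.3/0.439 = 14.351; AUC_ev,0→∞ = 1421.85 + 14.351 = 1436.201 µg/L·hr
F = (AUC_ev/D_ev)/(AUC_iv/D_iv) = (1436.201/5)/(4225.776/5) = 287.2402/845.1552 = 0.3399

F = 0.340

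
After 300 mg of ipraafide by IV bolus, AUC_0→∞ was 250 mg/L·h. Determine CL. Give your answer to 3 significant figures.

CL = 1.20 L/h

CL = Dose_iv / AUC_0→∞
   = 300 / 250 = 1.2 L/h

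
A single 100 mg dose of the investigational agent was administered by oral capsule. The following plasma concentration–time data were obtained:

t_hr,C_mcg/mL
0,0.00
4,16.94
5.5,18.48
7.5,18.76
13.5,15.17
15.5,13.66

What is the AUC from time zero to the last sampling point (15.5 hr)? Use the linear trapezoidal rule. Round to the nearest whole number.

AUC = 228 mcg/mL·hr

Trapezoidal AUC_0→15.5:
  [0→4]: (0.00+16.94)/2 × 4 = 33.88
  [4→5.5]: (16.94+18.48)/2 × 1.5 = 26.565
  [5.5→7.5]: (18.48+18.76)/2 × 2 = 37.24
  [7.5→13.5]: (18.76+15.17)/2 × 6 = 101.79
  [13.5→15.5]: (15.17+13.66)/2 × 2 = 28.83
  Sum = 228.305 mcg/mL·hr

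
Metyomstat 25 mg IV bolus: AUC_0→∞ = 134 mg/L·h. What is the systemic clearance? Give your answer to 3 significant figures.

CL = Dose_iv / AUC_0→∞
   = 25 / 134 = 0.186567 L/h

CL = 0.187 L/h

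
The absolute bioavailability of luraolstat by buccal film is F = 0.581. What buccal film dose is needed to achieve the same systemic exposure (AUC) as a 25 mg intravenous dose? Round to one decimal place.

D_buccal = 43.0 mg

For equal systemic exposure: F × D_ev = D_iv
D_ev = D_iv / F = 25 / 0.581 = 43.0293 mg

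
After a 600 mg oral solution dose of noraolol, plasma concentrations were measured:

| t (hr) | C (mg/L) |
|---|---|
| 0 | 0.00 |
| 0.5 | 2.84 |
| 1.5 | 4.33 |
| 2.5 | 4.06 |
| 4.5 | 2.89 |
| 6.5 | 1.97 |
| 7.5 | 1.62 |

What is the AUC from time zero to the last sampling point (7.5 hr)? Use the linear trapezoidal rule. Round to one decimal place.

Trapezoidal AUC_0→7.5:
  [0→0.5]: (0.00+2.84)/2 × 0.5 = 0.71
  [0.5→1.5]: (2.84+4.33)/2 × 1 = 3.585
  [1.5→2.5]: (4.33+4.06)/2 × 1 = 4.195
  [2.5→4.5]: (4.06+2.89)/2 × 2 = 6.95
  [4.5→6.5]: (2.89+1.97)/2 × 2 = 4.86
  [6.5→7.5]: (1.97+1.62)/2 × 1 = 1.795
  Sum = 22.095 mg/L·hr

AUC = 22.1 mg/L·hr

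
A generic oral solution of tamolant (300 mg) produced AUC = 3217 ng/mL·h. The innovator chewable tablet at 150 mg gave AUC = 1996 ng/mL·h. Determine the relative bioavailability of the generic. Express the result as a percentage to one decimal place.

F_rel = (AUC_test/D_test) / (AUC_ref/D_ref)
      = (3217/300) / (1996/150)
      = 10.7233 / 13.3067 = 0.8059 = 80.59%

F_rel = 80.6%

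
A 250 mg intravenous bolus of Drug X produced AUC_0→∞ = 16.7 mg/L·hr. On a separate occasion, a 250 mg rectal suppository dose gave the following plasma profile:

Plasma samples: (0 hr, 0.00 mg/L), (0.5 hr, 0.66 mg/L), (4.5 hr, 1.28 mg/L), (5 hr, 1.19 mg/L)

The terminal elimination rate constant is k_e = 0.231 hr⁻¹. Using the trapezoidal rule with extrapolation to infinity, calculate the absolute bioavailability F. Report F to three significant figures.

F = 0.588

Trapezoidal AUC_0→5 (rectal suppository):
  [0→0.5]: (0.00+0.66)/2 × 0.5 = 0.165
  [0.5→4.5]: (0.66+1.28)/2 × 4 = 3.88
  [4.5→5]: (1.28+1.19)/2 × 0.5 = 0.6175
  Sum = 4.6625 mg/L·hr
Tail: C_last/k_e = 1.19/0.231 = 5.152
AUC_0→∞ (rectal suppository) = 4.6625 + 5.152 = 9.8145 mg/L·hr
F = (AUC_ev/D_ev)/(AUC_iv/D_iv) = (9.8145/250)/(16.7/250) = 0.039258/0.0668 = 0.5877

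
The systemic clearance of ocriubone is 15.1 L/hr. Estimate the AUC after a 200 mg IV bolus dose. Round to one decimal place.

AUC = 13.2 mg/L·hr

AUC_0→∞ = Dose_iv / CL
        = 200 / 15.1 = 13.245 mg/L·hr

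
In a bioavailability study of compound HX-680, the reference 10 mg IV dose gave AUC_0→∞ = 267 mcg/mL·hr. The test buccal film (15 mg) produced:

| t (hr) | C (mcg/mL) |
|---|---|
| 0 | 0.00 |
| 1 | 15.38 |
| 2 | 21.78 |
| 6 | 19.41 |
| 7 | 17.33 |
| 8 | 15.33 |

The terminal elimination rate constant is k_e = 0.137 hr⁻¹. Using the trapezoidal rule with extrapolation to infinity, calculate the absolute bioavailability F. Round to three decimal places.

Trapezoidal AUC_0→8 (buccal film):
  [0→1]: (0.00+15.38)/2 × 1 = 7.69
  [1→2]: (15.38+21.78)/2 × 1 = 18.58
  [2→6]: (21.78+19.41)/2 × 4 = 82.38
  [6→7]: (19.41+17.33)/2 × 1 = 18.37
  [7→8]: (17.33+15.33)/2 × 1 = 16.33
  Sum = 143.35 mcg/mL·hr
Tail: C_last/k_e = 15.33/0.137 = 111.898
AUC_0→∞ (buccal film) = 143.35 + 111.898 = 255.248 mcg/mL·hr
F = (AUC_ev/D_ev)/(AUC_iv/D_iv) = (255.248/15)/(267/10) = 17.0165/26.7 = 0.6373

F = 0.637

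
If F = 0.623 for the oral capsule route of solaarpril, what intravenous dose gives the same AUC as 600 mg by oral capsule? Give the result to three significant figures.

D_iv = 374 mg

Systemic exposure from an extravascular dose = F × D_ev, so the equivalent IV dose is F × D_ev.
D_iv = F × D_ev = 0.623 × 600 = 373.8 mg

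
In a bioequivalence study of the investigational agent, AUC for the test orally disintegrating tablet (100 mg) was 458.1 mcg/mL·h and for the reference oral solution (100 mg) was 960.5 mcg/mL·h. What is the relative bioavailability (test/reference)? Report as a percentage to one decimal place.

F_rel = (AUC_test/D_test) / (AUC_ref/D_ref)
      = (458.1/100) / (960.5/100)
      = 4.581 / 9.605 = 0.4769 = 47.69%

F_rel = 47.7%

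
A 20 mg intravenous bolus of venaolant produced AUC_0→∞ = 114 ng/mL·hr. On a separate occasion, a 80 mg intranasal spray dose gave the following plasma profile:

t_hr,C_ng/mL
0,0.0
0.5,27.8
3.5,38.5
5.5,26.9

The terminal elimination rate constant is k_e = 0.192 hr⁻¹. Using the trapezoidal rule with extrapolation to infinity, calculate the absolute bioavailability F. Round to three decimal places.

F = 0.684

Trapezoidal AUC_0→5.5 (intranasal spray):
  [0→0.5]: (0.0+27.8)/2 × 0.5 = 6.95
  [0.5→3.5]: (27.8+38.5)/2 × 3 = 99.45
  [3.5→5.5]: (38.5+26.9)/2 × 2 = 65.4
  Sum = 171.8 ng/mL·hr
Tail: C_last/k_e = 26.9/0.192 = 140.104
AUC_0→∞ (intranasal spray) = 171.8 + 140.104 = 311.904 ng/mL·hr
F = (AUC_ev/D_ev)/(AUC_iv/D_iv) = (311.904/80)/(114/20) = 3.8988/5.7 = 0.6840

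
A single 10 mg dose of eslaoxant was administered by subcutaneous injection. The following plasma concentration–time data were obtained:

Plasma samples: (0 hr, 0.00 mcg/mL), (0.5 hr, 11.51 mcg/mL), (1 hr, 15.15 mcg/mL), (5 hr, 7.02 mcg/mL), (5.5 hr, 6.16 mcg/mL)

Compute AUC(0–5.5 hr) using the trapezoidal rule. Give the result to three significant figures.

AUC = 57.2 mcg/mL·hr

Trapezoidal AUC_0→5.5:
  [0→0.5]: (0.00+11.51)/2 × 0.5 = 2.8775
  [0.5→1]: (11.51+15.15)/2 × 0.5 = 6.665
  [1→5]: (15.15+7.02)/2 × 4 = 44.34
  [5→5.5]: (7.02+6.16)/2 × 0.5 = 3.295
  Sum = 57.1775 mcg/mL·hr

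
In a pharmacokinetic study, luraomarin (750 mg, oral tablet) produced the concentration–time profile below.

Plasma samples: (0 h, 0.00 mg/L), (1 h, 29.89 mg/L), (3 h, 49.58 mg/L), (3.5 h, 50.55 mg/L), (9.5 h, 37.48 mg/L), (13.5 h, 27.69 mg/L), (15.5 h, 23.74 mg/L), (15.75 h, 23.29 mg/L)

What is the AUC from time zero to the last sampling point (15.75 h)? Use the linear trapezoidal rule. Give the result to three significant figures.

Trapezoidal AUC_0→15.75:
  [0→1]: (0.00+29.89)/2 × 1 = 14.945
  [1→3]: (29.89+49.58)/2 × 2 = 79.47
  [3→3.5]: (49.58+50.55)/2 × 0.5 = 25.0325
  [3.5→9.5]: (50.55+37.48)/2 × 6 = 264.09
  [9.5→13.5]: (37.48+27.69)/2 × 4 = 130.34
  [13.5→15.5]: (27.69+23.74)/2 × 2 = 51.43
  [15.5→15.75]: (23.74+23.29)/2 × 0.25 = 5.87875
  Sum = 571.18625 mg/L·h

AUC = 571 mg/L·h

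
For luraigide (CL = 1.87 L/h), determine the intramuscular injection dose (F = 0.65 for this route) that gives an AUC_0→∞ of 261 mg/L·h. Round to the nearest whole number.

Dose = 751 mg

Dose = CL × AUC_0→∞ / F
     = 1.87 × 261 / 0.65 = 750.877 mg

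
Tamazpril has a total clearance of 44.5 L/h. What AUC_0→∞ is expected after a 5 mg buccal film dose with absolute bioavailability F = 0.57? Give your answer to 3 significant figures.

AUC_0→∞ = F × Dose / CL
        = 0.57 × 5 / 44.5 = 0.0640449 mg/L·h

AUC = 0.0640 mg/L·h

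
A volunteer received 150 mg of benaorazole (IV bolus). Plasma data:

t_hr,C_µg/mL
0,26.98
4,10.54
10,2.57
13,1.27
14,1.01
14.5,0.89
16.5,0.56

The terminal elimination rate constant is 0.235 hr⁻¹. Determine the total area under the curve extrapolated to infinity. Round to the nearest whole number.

AUC = 126 µg/mL·hr

Trapezoidal AUC_0→16.5:
  [0→4]: (26.98+10.54)/2 × 4 = 75.04
  [4→10]: (10.54+2.57)/2 × 6 = 39.33
  [10→13]: (2.57+1.27)/2 × 3 = 5.76
  [13→14]: (1.27+1.01)/2 × 1 = 1.14
  [14→14.5]: (1.01+0.89)/2 × 0.5 = 0.475
  [14.5→16.5]: (0.89+0.56)/2 × 2 = 1.45
  Sum = 123.195 µg/mL·hr
Extrapolated tail: C_last / k_e = 0.56 / 0.235 = 2.383
AUC_0→∞ = 123.195 + 2.383 = 125.578 µg/mL·hr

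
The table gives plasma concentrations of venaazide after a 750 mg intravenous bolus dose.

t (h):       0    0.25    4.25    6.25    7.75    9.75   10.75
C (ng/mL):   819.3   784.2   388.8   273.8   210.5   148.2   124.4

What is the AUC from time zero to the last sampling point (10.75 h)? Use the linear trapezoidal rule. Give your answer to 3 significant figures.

AUC = 4070 ng/mL·h

Trapezoidal AUC_0→10.75:
  [0→0.25]: (819.3+784.2)/2 × 0.25 = 200.4375
  [0.25→4.25]: (784.2+388.8)/2 × 4 = 2346.0
  [4.25→6.25]: (388.8+273.8)/2 × 2 = 662.6
  [6.25→7.75]: (273.8+210.5)/2 × 1.5 = 363.225
  [7.75→9.75]: (210.5+148.2)/2 × 2 = 358.7
  [9.75→10.75]: (148.2+124.4)/2 × 1 = 136.3
  Sum = 4067.2625 ng/mL·h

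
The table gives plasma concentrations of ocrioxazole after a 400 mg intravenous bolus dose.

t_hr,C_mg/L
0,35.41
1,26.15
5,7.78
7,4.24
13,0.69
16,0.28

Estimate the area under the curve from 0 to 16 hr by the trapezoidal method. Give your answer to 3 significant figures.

AUC = 127 mg/L·hr

Trapezoidal AUC_0→16:
  [0→1]: (35.41+26.15)/2 × 1 = 30.78
  [1→5]: (26.15+7.78)/2 × 4 = 67.86
  [5→7]: (7.78+4.24)/2 × 2 = 12.02
  [7→13]: (4.24+0.69)/2 × 6 = 14.79
  [13→16]: (0.69+0.28)/2 × 3 = 1.455
  Sum = 126.905 mg/L·hr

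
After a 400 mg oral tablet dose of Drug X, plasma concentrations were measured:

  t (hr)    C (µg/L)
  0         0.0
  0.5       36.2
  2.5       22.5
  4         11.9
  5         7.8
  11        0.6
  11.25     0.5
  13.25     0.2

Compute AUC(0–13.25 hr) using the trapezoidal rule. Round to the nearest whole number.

AUC = 129 µg/L·hr

Trapezoidal AUC_0→13.25:
  [0→0.5]: (0.0+36.2)/2 × 0.5 = 9.05
  [0.5→2.5]: (36.2+22.5)/2 × 2 = 58.7
  [2.5→4]: (22.5+11.9)/2 × 1.5 = 25.8
  [4→5]: (11.9+7.8)/2 × 1 = 9.85
  [5→11]: (7.8+0.6)/2 × 6 = 25.2
  [11→11.25]: (0.6+0.5)/2 × 0.25 = 0.1375
  [11.25→13.25]: (0.5+0.2)/2 × 2 = 0.7
  Sum = 129.4375 µg/L·hr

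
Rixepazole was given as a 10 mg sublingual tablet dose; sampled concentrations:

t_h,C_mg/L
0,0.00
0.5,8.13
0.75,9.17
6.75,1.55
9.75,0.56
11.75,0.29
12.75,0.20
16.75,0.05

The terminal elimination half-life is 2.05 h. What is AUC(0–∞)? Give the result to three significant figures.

Trapezoidal AUC_0→16.75:
  [0→0.5]: (0.00+8.13)/2 × 0.5 = 2.0325
  [0.5→0.75]: (8.13+9.17)/2 × 0.25 = 2.1625
  [0.75→6.75]: (9.17+1.55)/2 × 6 = 32.16
  [6.75→9.75]: (1.55+0.56)/2 × 3 = 3.165
  [9.75→11.75]: (0.56+0.29)/2 × 2 = 0.85
  [11.75→12.75]: (0.29+0.20)/2 × 1 = 0.245
  [12.75→16.75]: (0.20+0.05)/2 × 4 = 0.5
  Sum = 41.115 mg/L·h
k_e = ln2 / t½ = 0.693147 / 2.05 = 0.3381 h^-1
Extrapolated tail: C_last / k_e = 0.05 / 0.3381 = 0.148
AUC_0→∞ = 41.115 + 0.148 = 41.263 mg/L·h

AUC = 41.3 mg/L·h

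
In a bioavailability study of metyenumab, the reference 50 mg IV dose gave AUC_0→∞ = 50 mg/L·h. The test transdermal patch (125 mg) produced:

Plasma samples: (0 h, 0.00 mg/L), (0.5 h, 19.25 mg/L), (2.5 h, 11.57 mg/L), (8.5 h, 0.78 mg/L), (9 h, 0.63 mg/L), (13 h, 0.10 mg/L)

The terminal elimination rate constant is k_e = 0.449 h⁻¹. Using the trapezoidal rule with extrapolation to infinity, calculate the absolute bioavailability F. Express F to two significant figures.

F = 0.60

Trapezoidal AUC_0→13 (transdermal patch):
  [0→0.5]: (0.00+19.25)/2 × 0.5 = 4.8125
  [0.5→2.5]: (19.25+11.57)/2 × 2 = 30.82
  [2.5→8.5]: (11.57+0.78)/2 × 6 = 37.05
  [8.5→9]: (0.78+0.63)/2 × 0.5 = 0.3525
  [9→13]: (0.63+0.10)/2 × 4 = 1.46
  Sum = 74.495 mg/L·h
Tail: C_last/k_e = 0.10/0.449 = 0.223
AUC_0→∞ (transdermal patch) = 74.495 + 0.223 = 74.718 mg/L·h
F = (AUC_ev/D_ev)/(AUC_iv/D_iv) = (74.718/125)/(50/50) = 0.597744/1 = 0.5977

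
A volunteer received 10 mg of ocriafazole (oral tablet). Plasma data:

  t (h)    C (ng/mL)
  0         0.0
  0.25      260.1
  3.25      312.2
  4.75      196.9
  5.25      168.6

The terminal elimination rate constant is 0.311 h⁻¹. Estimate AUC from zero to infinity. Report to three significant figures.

Trapezoidal AUC_0→5.25:
  [0→0.25]: (0.0+260.1)/2 × 0.25 = 32.5125
  [0.25→3.25]: (260.1+312.2)/2 × 3 = 858.45
  [3.25→4.75]: (312.2+196.9)/2 × 1.5 = 381.825
  [4.75→5.25]: (196.9+168.6)/2 × 0.5 = 91.375
  Sum = 1364.1625 ng/mL·h
Extrapolated tail: C_last / k_e = 168.6 / 0.311 = 542.122
AUC_0→∞ = 1364.1625 + 542.122 = 1906.2845 ng/mL·h

AUC = 1910 ng/mL·h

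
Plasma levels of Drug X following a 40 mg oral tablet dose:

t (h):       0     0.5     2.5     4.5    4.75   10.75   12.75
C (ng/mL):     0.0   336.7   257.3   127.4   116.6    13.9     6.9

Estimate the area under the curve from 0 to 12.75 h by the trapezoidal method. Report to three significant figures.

Trapezoidal AUC_0→12.75:
  [0→0.5]: (0.0+336.7)/2 × 0.5 = 84.175
  [0.5→2.5]: (336.7+257.3)/2 × 2 = 594.0
  [2.5→4.5]: (257.3+127.4)/2 × 2 = 384.7
  [4.5→4.75]: (127.4+116.6)/2 × 0.25 = 30.5
  [4.75→10.75]: (116.6+13.9)/2 × 6 = 391.5
  [10.75→12.75]: (13.9+6.9)/2 × 2 = 20.8
  Sum = 1505.675 ng/mL·h

AUC = 1510 ng/mL·h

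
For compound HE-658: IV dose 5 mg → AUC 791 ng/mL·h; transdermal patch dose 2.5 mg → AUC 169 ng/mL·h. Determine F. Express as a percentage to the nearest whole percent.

F = 43%

F = (AUC_ev / D_ev) / (AUC_iv / D_iv)
  = (169/2.5) / (791/5)
  = 67.6 / 158.2 = 0.4273
  = 42.73%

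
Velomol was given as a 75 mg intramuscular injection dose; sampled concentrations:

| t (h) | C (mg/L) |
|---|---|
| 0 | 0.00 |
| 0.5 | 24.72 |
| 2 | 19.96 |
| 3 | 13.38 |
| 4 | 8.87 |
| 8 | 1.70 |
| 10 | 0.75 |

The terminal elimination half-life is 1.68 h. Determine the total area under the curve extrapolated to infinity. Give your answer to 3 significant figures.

Trapezoidal AUC_0→10:
  [0→0.5]: (0.00+24.72)/2 × 0.5 = 6.18
  [0.5→2]: (24.72+19.96)/2 × 1.5 = 33.51
  [2→3]: (19.96+13.38)/2 × 1 = 16.67
  [3→4]: (13.38+8.87)/2 × 1 = 11.125
  [4→8]: (8.87+1.70)/2 × 4 = 21.14
  [8→10]: (1.70+0.75)/2 × 2 = 2.45
  Sum = 91.075 mg/L·h
k_e = ln2 / t½ = 0.693147 / 1.68 = 0.4126 h^-1
Extrapolated tail: C_last / k_e = 0.75 / 0.4126 = 1.818
AUC_0→∞ = 91.075 + 1.818 = 92.893 mg/L·h

AUC = 92.9 mg/L·h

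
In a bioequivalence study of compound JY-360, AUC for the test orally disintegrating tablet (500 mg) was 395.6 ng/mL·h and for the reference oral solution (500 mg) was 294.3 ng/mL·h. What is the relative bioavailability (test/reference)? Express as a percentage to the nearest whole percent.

F_rel = (AUC_test/D_test) / (AUC_ref/D_ref)
      = (395.6/500) / (294.3/500)
      = 0.7912 / 0.5886 = 1.3442 = 134.42%

F_rel = 134%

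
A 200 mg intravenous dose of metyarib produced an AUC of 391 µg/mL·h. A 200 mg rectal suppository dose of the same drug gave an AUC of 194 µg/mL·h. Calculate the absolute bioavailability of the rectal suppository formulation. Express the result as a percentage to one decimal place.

F = (AUC_ev / D_ev) / (AUC_iv / D_iv)
  = (194/200) / (391/200)
  = 0.97 / 1.955 = 0.4962
  = 49.62%

F = 49.6%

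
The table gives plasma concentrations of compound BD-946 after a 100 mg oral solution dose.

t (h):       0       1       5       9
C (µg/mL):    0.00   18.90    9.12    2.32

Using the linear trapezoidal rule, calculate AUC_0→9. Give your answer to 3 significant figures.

AUC = 88.4 µg/mL·h

Trapezoidal AUC_0→9:
  [0→1]: (0.00+18.90)/2 × 1 = 9.45
  [1→5]: (18.90+9.12)/2 × 4 = 56.04
  [5→9]: (9.12+2.32)/2 × 4 = 22.88
  Sum = 88.37 µg/mL·h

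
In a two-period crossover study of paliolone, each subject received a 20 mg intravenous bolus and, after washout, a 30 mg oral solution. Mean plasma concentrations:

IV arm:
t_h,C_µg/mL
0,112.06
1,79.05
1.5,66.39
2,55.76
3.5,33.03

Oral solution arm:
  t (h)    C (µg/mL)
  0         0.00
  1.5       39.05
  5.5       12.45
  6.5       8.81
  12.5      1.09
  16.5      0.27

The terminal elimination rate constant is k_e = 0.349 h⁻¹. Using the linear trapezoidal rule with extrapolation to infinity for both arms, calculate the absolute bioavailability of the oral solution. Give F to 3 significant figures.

Trapezoidal AUC_0→3.5 (IV):
  [0→1]: (112.06+79.05)/2 × 1 = 95.555
  [1→1.5]: (79.05+66.39)/2 × 0.5 = 36.36
  [1.5→2]: (66.39+55.76)/2 × 0.5 = 30.5375
  [2→3.5]: (55.76+33.03)/2 × 1.5 = 66.5925
  Sum = 229.045 µg/mL·h
IV tail: 33.03/0.349 = 94.642; AUC_iv,0→∞ = 229.045 + 94.642 = 323.687 µg/mL·h
Trapezoidal AUC_0→16.5 (oral solution):
  [0→1.5]: (0.00+39.05)/2 × 1.5 = 29.2875
  [1.5→5.5]: (39.05+12.45)/2 × 4 = 103.0
  [5.5→6.5]: (12.45+8.81)/2 × 1 = 10.63
  [6.5→12.5]: (8.81+1.09)/2 × 6 = 29.7
  [12.5→16.5]: (1.09+0.27)/2 × 4 = 2.72
  Sum = 175.3375 µg/mL·h
oral solution tail: 0.27/0.349 = 0.774; AUC_ev,0→∞ = 175.3375 + 0.774 = 176.1115 µg/mL·h
F = (AUC_ev/D_ev)/(AUC_iv/D_iv) = (176.1115/30)/(323.687/20) = 5.87038/16.18435 = 0.3627

F = 0.363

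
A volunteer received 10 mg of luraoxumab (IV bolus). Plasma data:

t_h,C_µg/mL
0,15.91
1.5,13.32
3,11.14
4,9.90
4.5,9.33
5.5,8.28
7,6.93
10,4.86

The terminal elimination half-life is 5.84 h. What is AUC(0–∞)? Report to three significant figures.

Trapezoidal AUC_0→10:
  [0→1.5]: (15.91+13.32)/2 × 1.5 = 21.9225
  [1.5→3]: (13.32+11.14)/2 × 1.5 = 18.345
  [3→4]: (11.14+9.90)/2 × 1 = 10.52
  [4→4.5]: (9.90+9.33)/2 × 0.5 = 4.8075
  [4.5→5.5]: (9.33+8.28)/2 × 1 = 8.805
  [5.5→7]: (8.28+6.93)/2 × 1.5 = 11.4075
  [7→10]: (6.93+4.86)/2 × 3 = 17.685
  Sum = 93.4925 µg/mL·h
k_e = ln2 / t½ = 0.693147 / 5.84 = 0.1187 h^-1
Extrapolated tail: C_last / k_e = 4.86 / 0.1187 = 40.944
AUC_0→∞ = 93.4925 + 40.944 = 134.4365 µg/mL·h

AUC = 134 µg/mL·h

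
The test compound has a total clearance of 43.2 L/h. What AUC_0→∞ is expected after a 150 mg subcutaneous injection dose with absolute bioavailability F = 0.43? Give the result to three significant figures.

AUC = 1.49 mg/L·h

AUC_0→∞ = F × Dose / CL
        = 0.43 × 150 / 43.2 = 1.49306 mg/L·h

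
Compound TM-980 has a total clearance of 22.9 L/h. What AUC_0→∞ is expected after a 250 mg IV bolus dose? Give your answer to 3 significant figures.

AUC = 10.9 mg/L·h

AUC_0→∞ = Dose_iv / CL
        = 250 / 22.9 = 10.917 mg/L·h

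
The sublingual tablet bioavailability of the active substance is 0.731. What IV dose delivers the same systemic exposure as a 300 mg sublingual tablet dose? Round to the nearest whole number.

Systemic exposure from an extravascular dose = F × D_ev, so the equivalent IV dose is F × D_ev.
D_iv = F × D_ev = 0.731 × 300 = 219.3 mg

D_iv = 219 mg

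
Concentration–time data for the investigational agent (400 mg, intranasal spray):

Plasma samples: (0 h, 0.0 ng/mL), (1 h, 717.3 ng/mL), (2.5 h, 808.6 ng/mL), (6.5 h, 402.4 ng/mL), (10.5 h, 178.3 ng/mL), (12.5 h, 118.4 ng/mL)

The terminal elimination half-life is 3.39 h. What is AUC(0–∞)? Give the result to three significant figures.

Trapezoidal AUC_0→12.5:
  [0→1]: (0.0+717.3)/2 × 1 = 358.65
  [1→2.5]: (717.3+808.6)/2 × 1.5 = 1144.425
  [2.5→6.5]: (808.6+402.4)/2 × 4 = 2422.0
  [6.5→10.5]: (402.4+178.3)/2 × 4 = 1161.4
  [10.5→12.5]: (178.3+118.4)/2 × 2 = 296.7
  Sum = 5383.175 ng/mL·h
k_e = ln2 / t½ = 0.693147 / 3.39 = 0.2045 h^-1
Extrapolated tail: C_last / k_e = 118.4 / 0.2045 = 578.973
AUC_0→∞ = 5383.175 + 578.973 = 5962.148 ng/mL·h

AUC = 5960 ng/mL·h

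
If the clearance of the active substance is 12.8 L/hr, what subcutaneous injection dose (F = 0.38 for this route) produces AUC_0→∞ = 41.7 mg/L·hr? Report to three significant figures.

Dose = 1400 mg

Dose = CL × AUC_0→∞ / F
     = 12.8 × 41.7 / 0.38 = 1404.63 mg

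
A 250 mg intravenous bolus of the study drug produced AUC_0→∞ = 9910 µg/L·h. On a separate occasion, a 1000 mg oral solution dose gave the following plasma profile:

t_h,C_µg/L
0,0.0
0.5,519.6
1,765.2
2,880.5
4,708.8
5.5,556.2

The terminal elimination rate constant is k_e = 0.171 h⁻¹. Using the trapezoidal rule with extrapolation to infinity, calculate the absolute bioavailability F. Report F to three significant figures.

Trapezoidal AUC_0→5.5 (oral solution):
  [0→0.5]: (0.0+519.6)/2 × 0.5 = 129.9
  [0.5→1]: (519.6+765.2)/2 × 0.5 = 321.2
  [1→2]: (765.2+880.5)/2 × 1 = 822.85
  [2→4]: (880.5+708.8)/2 × 2 = 1589.3
  [4→5.5]: (708.8+556.2)/2 × 1.5 = 948.75
  Sum = 3812.0 µg/L·h
Tail: C_last/k_e = 556.2/0.171 = 3252.632
AUC_0→∞ (oral solution) = 3812.0 + 3252.632 = 7064.632 µg/L·h
F = (AUC_ev/D_ev)/(AUC_iv/D_iv) = (7064.632/1000)/(9910/250) = 7.064632/39.64 = 0.1782

F = 0.178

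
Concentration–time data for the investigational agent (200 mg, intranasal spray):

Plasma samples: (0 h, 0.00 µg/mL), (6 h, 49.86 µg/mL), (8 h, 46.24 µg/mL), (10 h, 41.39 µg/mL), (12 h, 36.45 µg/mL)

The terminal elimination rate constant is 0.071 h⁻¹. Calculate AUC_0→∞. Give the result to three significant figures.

AUC = 925 µg/mL·h

Trapezoidal AUC_0→12:
  [0→6]: (0.00+49.86)/2 × 6 = 149.58
  [6→8]: (49.86+46.24)/2 × 2 = 96.1
  [8→10]: (46.24+41.39)/2 × 2 = 87.63
  [10→12]: (41.39+36.45)/2 × 2 = 77.84
  Sum = 411.15 µg/mL·h
Extrapolated tail: C_last / k_e = 36.45 / 0.071 = 513.380
AUC_0→∞ = 411.15 + 513.380 = 924.53 µg/mL·h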